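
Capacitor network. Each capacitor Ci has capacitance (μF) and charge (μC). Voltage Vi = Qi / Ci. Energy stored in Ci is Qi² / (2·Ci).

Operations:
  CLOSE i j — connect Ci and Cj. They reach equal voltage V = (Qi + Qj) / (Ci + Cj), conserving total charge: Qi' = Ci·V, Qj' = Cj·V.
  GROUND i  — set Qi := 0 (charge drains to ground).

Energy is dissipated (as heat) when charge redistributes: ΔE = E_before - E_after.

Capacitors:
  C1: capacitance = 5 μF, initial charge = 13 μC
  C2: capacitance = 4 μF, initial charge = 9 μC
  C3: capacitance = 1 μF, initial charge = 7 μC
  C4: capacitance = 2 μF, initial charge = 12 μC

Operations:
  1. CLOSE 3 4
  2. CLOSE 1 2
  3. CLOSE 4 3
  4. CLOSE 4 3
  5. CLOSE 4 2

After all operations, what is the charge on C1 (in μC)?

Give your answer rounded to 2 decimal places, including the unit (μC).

Answer: 12.22 μC

Derivation:
Initial: C1(5μF, Q=13μC, V=2.60V), C2(4μF, Q=9μC, V=2.25V), C3(1μF, Q=7μC, V=7.00V), C4(2μF, Q=12μC, V=6.00V)
Op 1: CLOSE 3-4: Q_total=19.00, C_total=3.00, V=6.33; Q3=6.33, Q4=12.67; dissipated=0.333
Op 2: CLOSE 1-2: Q_total=22.00, C_total=9.00, V=2.44; Q1=12.22, Q2=9.78; dissipated=0.136
Op 3: CLOSE 4-3: Q_total=19.00, C_total=3.00, V=6.33; Q4=12.67, Q3=6.33; dissipated=0.000
Op 4: CLOSE 4-3: Q_total=19.00, C_total=3.00, V=6.33; Q4=12.67, Q3=6.33; dissipated=0.000
Op 5: CLOSE 4-2: Q_total=22.44, C_total=6.00, V=3.74; Q4=7.48, Q2=14.96; dissipated=10.082
Final charges: Q1=12.22, Q2=14.96, Q3=6.33, Q4=7.48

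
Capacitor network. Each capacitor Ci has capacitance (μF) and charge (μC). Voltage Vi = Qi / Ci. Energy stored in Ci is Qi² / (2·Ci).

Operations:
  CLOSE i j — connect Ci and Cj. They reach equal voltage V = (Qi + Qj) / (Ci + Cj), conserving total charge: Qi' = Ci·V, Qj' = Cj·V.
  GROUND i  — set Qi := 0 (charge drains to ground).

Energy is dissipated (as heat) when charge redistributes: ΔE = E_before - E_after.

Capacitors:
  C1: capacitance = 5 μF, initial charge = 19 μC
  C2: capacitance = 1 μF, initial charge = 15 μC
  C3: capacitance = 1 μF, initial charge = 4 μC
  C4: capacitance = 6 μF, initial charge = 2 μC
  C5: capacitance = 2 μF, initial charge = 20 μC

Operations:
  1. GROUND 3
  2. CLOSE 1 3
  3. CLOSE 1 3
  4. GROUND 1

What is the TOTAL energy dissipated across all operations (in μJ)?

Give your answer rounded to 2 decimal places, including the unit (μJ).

Initial: C1(5μF, Q=19μC, V=3.80V), C2(1μF, Q=15μC, V=15.00V), C3(1μF, Q=4μC, V=4.00V), C4(6μF, Q=2μC, V=0.33V), C5(2μF, Q=20μC, V=10.00V)
Op 1: GROUND 3: Q3=0; energy lost=8.000
Op 2: CLOSE 1-3: Q_total=19.00, C_total=6.00, V=3.17; Q1=15.83, Q3=3.17; dissipated=6.017
Op 3: CLOSE 1-3: Q_total=19.00, C_total=6.00, V=3.17; Q1=15.83, Q3=3.17; dissipated=0.000
Op 4: GROUND 1: Q1=0; energy lost=25.069
Total dissipated: 39.086 μJ

Answer: 39.09 μJ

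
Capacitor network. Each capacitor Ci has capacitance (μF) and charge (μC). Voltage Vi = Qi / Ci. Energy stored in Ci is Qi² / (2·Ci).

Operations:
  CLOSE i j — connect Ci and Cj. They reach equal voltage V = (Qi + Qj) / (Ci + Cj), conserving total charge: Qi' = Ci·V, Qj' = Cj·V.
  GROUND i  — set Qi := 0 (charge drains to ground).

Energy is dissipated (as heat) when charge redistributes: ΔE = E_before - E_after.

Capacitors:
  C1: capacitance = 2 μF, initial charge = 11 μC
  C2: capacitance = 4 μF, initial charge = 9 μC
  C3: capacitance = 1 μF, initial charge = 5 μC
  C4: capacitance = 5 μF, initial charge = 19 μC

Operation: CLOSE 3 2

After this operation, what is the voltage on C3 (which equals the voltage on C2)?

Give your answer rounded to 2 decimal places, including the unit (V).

Answer: 2.80 V

Derivation:
Initial: C1(2μF, Q=11μC, V=5.50V), C2(4μF, Q=9μC, V=2.25V), C3(1μF, Q=5μC, V=5.00V), C4(5μF, Q=19μC, V=3.80V)
Op 1: CLOSE 3-2: Q_total=14.00, C_total=5.00, V=2.80; Q3=2.80, Q2=11.20; dissipated=3.025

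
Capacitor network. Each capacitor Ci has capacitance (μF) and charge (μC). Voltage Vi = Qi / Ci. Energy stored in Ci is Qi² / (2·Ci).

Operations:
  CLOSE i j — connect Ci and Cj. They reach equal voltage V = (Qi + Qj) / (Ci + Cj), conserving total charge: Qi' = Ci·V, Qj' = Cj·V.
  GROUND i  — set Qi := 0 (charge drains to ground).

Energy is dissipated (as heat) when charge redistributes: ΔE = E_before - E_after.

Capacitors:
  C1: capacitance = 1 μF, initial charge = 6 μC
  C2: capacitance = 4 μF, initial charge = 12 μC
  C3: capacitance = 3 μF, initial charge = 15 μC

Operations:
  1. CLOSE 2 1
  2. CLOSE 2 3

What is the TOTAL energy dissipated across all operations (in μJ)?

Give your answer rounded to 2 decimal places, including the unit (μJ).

Answer: 5.28 μJ

Derivation:
Initial: C1(1μF, Q=6μC, V=6.00V), C2(4μF, Q=12μC, V=3.00V), C3(3μF, Q=15μC, V=5.00V)
Op 1: CLOSE 2-1: Q_total=18.00, C_total=5.00, V=3.60; Q2=14.40, Q1=3.60; dissipated=3.600
Op 2: CLOSE 2-3: Q_total=29.40, C_total=7.00, V=4.20; Q2=16.80, Q3=12.60; dissipated=1.680
Total dissipated: 5.280 μJ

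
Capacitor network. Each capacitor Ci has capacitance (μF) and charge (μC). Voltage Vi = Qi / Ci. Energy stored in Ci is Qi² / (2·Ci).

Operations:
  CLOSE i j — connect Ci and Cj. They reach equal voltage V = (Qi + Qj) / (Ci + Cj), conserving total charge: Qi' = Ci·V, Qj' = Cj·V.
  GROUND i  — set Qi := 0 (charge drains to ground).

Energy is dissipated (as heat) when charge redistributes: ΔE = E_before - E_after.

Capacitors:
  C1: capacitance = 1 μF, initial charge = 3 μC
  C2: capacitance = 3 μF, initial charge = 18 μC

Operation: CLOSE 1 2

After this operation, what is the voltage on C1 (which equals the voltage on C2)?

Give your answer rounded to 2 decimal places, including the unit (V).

Answer: 5.25 V

Derivation:
Initial: C1(1μF, Q=3μC, V=3.00V), C2(3μF, Q=18μC, V=6.00V)
Op 1: CLOSE 1-2: Q_total=21.00, C_total=4.00, V=5.25; Q1=5.25, Q2=15.75; dissipated=3.375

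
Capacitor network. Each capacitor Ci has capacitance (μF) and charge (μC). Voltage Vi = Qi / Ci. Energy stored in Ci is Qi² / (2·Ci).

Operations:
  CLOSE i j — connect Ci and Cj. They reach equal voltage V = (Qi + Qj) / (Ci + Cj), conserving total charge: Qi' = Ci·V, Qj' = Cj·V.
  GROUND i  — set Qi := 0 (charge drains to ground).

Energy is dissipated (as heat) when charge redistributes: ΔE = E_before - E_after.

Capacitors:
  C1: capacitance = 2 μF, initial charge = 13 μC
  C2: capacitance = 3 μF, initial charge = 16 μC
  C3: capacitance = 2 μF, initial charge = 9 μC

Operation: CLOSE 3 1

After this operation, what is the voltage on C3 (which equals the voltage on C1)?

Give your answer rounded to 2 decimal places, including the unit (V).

Answer: 5.50 V

Derivation:
Initial: C1(2μF, Q=13μC, V=6.50V), C2(3μF, Q=16μC, V=5.33V), C3(2μF, Q=9μC, V=4.50V)
Op 1: CLOSE 3-1: Q_total=22.00, C_total=4.00, V=5.50; Q3=11.00, Q1=11.00; dissipated=2.000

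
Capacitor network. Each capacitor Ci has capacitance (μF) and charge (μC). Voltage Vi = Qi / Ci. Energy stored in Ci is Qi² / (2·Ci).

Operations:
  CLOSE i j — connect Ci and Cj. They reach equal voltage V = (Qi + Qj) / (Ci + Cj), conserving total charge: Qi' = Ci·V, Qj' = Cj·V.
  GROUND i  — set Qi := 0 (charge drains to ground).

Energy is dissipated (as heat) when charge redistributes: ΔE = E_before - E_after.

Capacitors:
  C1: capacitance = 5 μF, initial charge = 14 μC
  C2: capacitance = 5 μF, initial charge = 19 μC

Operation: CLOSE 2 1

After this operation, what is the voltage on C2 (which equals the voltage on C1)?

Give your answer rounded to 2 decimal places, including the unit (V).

Initial: C1(5μF, Q=14μC, V=2.80V), C2(5μF, Q=19μC, V=3.80V)
Op 1: CLOSE 2-1: Q_total=33.00, C_total=10.00, V=3.30; Q2=16.50, Q1=16.50; dissipated=1.250

Answer: 3.30 V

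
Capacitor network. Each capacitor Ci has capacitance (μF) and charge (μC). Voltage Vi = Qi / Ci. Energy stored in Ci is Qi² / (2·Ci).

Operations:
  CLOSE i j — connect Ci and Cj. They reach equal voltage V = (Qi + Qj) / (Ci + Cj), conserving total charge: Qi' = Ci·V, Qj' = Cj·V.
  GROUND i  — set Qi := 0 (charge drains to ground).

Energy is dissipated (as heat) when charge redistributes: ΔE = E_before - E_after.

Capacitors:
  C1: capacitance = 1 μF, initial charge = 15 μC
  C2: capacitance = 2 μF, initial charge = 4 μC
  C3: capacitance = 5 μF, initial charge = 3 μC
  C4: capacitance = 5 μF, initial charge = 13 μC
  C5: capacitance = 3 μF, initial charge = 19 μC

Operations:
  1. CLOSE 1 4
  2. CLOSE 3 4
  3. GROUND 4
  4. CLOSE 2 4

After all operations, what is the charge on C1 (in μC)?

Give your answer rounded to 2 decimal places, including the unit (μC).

Answer: 4.67 μC

Derivation:
Initial: C1(1μF, Q=15μC, V=15.00V), C2(2μF, Q=4μC, V=2.00V), C3(5μF, Q=3μC, V=0.60V), C4(5μF, Q=13μC, V=2.60V), C5(3μF, Q=19μC, V=6.33V)
Op 1: CLOSE 1-4: Q_total=28.00, C_total=6.00, V=4.67; Q1=4.67, Q4=23.33; dissipated=64.067
Op 2: CLOSE 3-4: Q_total=26.33, C_total=10.00, V=2.63; Q3=13.17, Q4=13.17; dissipated=20.672
Op 3: GROUND 4: Q4=0; energy lost=17.336
Op 4: CLOSE 2-4: Q_total=4.00, C_total=7.00, V=0.57; Q2=1.14, Q4=2.86; dissipated=2.857
Final charges: Q1=4.67, Q2=1.14, Q3=13.17, Q4=2.86, Q5=19.00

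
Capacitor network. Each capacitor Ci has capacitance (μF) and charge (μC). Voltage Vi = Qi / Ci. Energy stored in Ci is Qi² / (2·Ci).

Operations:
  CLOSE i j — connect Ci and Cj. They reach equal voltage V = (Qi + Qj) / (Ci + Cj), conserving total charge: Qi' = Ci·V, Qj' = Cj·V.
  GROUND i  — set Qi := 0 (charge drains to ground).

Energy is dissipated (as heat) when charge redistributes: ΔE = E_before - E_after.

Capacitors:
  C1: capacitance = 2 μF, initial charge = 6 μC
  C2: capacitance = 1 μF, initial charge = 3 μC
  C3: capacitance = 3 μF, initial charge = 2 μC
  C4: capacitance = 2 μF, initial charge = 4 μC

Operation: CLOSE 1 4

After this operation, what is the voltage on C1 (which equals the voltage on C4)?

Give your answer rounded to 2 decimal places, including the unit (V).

Answer: 2.50 V

Derivation:
Initial: C1(2μF, Q=6μC, V=3.00V), C2(1μF, Q=3μC, V=3.00V), C3(3μF, Q=2μC, V=0.67V), C4(2μF, Q=4μC, V=2.00V)
Op 1: CLOSE 1-4: Q_total=10.00, C_total=4.00, V=2.50; Q1=5.00, Q4=5.00; dissipated=0.500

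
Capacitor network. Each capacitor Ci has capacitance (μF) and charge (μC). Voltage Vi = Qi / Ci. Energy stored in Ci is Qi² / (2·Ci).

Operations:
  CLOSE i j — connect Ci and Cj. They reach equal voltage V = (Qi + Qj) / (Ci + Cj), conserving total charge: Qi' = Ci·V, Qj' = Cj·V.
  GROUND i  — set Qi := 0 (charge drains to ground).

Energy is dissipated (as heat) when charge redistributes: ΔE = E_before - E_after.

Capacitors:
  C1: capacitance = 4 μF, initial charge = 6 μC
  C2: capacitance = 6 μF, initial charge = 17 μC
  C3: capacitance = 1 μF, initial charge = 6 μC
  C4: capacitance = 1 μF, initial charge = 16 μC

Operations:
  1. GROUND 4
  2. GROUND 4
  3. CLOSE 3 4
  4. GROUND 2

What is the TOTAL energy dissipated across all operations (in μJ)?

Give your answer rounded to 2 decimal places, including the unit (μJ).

Initial: C1(4μF, Q=6μC, V=1.50V), C2(6μF, Q=17μC, V=2.83V), C3(1μF, Q=6μC, V=6.00V), C4(1μF, Q=16μC, V=16.00V)
Op 1: GROUND 4: Q4=0; energy lost=128.000
Op 2: GROUND 4: Q4=0; energy lost=0.000
Op 3: CLOSE 3-4: Q_total=6.00, C_total=2.00, V=3.00; Q3=3.00, Q4=3.00; dissipated=9.000
Op 4: GROUND 2: Q2=0; energy lost=24.083
Total dissipated: 161.083 μJ

Answer: 161.08 μJ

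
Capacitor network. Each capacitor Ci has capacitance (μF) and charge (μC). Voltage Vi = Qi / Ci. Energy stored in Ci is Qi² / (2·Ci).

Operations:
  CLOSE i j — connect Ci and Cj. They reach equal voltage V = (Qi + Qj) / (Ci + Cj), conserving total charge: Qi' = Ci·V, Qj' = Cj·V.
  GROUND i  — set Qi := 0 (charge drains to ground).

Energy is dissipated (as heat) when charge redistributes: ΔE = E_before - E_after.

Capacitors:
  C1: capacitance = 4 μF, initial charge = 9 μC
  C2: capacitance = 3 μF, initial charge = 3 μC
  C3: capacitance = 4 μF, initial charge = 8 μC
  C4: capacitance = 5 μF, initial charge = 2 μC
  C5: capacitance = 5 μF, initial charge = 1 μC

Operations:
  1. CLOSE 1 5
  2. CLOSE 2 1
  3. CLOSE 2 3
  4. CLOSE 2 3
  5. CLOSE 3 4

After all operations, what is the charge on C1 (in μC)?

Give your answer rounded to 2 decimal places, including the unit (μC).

Initial: C1(4μF, Q=9μC, V=2.25V), C2(3μF, Q=3μC, V=1.00V), C3(4μF, Q=8μC, V=2.00V), C4(5μF, Q=2μC, V=0.40V), C5(5μF, Q=1μC, V=0.20V)
Op 1: CLOSE 1-5: Q_total=10.00, C_total=9.00, V=1.11; Q1=4.44, Q5=5.56; dissipated=4.669
Op 2: CLOSE 2-1: Q_total=7.44, C_total=7.00, V=1.06; Q2=3.19, Q1=4.25; dissipated=0.011
Op 3: CLOSE 2-3: Q_total=11.19, C_total=7.00, V=1.60; Q2=4.80, Q3=6.39; dissipated=0.752
Op 4: CLOSE 2-3: Q_total=11.19, C_total=7.00, V=1.60; Q2=4.80, Q3=6.39; dissipated=0.000
Op 5: CLOSE 3-4: Q_total=8.39, C_total=9.00, V=0.93; Q3=3.73, Q4=4.66; dissipated=1.596
Final charges: Q1=4.25, Q2=4.80, Q3=3.73, Q4=4.66, Q5=5.56

Answer: 4.25 μC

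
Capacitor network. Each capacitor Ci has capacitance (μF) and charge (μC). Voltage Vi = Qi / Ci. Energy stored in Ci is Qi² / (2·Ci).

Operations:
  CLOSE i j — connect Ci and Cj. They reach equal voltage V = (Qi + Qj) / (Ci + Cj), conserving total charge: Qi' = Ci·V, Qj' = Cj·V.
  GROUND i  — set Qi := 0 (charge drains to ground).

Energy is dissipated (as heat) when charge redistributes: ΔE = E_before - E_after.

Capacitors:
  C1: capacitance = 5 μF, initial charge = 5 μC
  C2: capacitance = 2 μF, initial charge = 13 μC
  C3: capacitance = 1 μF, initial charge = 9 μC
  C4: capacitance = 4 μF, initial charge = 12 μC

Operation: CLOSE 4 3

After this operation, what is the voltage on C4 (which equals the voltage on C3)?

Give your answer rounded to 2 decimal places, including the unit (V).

Answer: 4.20 V

Derivation:
Initial: C1(5μF, Q=5μC, V=1.00V), C2(2μF, Q=13μC, V=6.50V), C3(1μF, Q=9μC, V=9.00V), C4(4μF, Q=12μC, V=3.00V)
Op 1: CLOSE 4-3: Q_total=21.00, C_total=5.00, V=4.20; Q4=16.80, Q3=4.20; dissipated=14.400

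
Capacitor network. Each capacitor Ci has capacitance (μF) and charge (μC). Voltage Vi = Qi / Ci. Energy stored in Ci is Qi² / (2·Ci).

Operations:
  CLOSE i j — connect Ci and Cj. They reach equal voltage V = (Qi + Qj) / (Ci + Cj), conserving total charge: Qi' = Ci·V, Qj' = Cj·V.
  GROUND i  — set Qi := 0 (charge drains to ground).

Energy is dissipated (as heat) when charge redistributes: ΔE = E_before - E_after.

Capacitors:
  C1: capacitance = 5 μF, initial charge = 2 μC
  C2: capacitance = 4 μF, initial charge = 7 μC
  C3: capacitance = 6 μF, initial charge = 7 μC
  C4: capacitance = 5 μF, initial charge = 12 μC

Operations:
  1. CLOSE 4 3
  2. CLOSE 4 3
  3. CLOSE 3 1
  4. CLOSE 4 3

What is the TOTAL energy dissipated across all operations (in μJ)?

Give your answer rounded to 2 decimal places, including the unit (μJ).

Answer: 4.97 μJ

Derivation:
Initial: C1(5μF, Q=2μC, V=0.40V), C2(4μF, Q=7μC, V=1.75V), C3(6μF, Q=7μC, V=1.17V), C4(5μF, Q=12μC, V=2.40V)
Op 1: CLOSE 4-3: Q_total=19.00, C_total=11.00, V=1.73; Q4=8.64, Q3=10.36; dissipated=2.074
Op 2: CLOSE 4-3: Q_total=19.00, C_total=11.00, V=1.73; Q4=8.64, Q3=10.36; dissipated=0.000
Op 3: CLOSE 3-1: Q_total=12.36, C_total=11.00, V=1.12; Q3=6.74, Q1=5.62; dissipated=2.402
Op 4: CLOSE 4-3: Q_total=15.38, C_total=11.00, V=1.40; Q4=6.99, Q3=8.39; dissipated=0.496
Total dissipated: 4.973 μJ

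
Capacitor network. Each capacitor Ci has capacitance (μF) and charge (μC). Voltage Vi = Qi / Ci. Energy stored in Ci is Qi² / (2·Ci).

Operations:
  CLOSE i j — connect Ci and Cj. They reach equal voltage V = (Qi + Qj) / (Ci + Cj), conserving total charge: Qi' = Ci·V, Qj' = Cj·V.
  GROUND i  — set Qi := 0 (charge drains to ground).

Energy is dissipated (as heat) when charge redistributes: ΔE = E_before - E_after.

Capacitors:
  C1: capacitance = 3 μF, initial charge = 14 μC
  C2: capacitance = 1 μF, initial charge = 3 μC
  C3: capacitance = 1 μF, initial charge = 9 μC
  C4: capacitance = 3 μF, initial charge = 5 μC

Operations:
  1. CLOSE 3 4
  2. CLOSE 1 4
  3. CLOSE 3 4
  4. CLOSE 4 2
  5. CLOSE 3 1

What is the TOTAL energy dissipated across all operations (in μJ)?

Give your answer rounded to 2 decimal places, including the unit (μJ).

Initial: C1(3μF, Q=14μC, V=4.67V), C2(1μF, Q=3μC, V=3.00V), C3(1μF, Q=9μC, V=9.00V), C4(3μF, Q=5μC, V=1.67V)
Op 1: CLOSE 3-4: Q_total=14.00, C_total=4.00, V=3.50; Q3=3.50, Q4=10.50; dissipated=20.167
Op 2: CLOSE 1-4: Q_total=24.50, C_total=6.00, V=4.08; Q1=12.25, Q4=12.25; dissipated=1.021
Op 3: CLOSE 3-4: Q_total=15.75, C_total=4.00, V=3.94; Q3=3.94, Q4=11.81; dissipated=0.128
Op 4: CLOSE 4-2: Q_total=14.81, C_total=4.00, V=3.70; Q4=11.11, Q2=3.70; dissipated=0.330
Op 5: CLOSE 3-1: Q_total=16.19, C_total=4.00, V=4.05; Q3=4.05, Q1=12.14; dissipated=0.008
Total dissipated: 21.653 μJ

Answer: 21.65 μJ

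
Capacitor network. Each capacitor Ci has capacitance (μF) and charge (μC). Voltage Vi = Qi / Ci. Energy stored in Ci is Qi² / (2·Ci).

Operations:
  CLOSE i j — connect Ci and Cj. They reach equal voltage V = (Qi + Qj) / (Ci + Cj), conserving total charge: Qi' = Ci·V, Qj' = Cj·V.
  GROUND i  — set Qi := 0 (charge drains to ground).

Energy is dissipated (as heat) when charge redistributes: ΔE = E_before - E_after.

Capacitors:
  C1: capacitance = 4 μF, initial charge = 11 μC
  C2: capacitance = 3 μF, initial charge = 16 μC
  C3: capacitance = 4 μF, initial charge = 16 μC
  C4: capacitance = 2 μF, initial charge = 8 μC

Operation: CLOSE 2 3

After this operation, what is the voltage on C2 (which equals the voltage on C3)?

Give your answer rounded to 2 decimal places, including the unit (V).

Answer: 4.57 V

Derivation:
Initial: C1(4μF, Q=11μC, V=2.75V), C2(3μF, Q=16μC, V=5.33V), C3(4μF, Q=16μC, V=4.00V), C4(2μF, Q=8μC, V=4.00V)
Op 1: CLOSE 2-3: Q_total=32.00, C_total=7.00, V=4.57; Q2=13.71, Q3=18.29; dissipated=1.524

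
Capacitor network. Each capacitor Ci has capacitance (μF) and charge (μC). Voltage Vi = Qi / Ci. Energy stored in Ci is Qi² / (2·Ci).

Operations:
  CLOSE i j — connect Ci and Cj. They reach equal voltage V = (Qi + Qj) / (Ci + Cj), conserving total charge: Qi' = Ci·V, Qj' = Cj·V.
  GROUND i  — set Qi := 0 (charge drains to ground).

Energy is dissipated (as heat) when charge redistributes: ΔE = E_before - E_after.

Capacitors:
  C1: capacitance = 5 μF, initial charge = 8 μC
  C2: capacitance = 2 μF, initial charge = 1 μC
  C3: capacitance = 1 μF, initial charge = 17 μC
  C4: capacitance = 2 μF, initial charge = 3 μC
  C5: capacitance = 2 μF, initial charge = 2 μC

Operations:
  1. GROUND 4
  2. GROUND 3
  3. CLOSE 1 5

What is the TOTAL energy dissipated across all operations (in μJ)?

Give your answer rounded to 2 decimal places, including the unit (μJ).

Initial: C1(5μF, Q=8μC, V=1.60V), C2(2μF, Q=1μC, V=0.50V), C3(1μF, Q=17μC, V=17.00V), C4(2μF, Q=3μC, V=1.50V), C5(2μF, Q=2μC, V=1.00V)
Op 1: GROUND 4: Q4=0; energy lost=2.250
Op 2: GROUND 3: Q3=0; energy lost=144.500
Op 3: CLOSE 1-5: Q_total=10.00, C_total=7.00, V=1.43; Q1=7.14, Q5=2.86; dissipated=0.257
Total dissipated: 147.007 μJ

Answer: 147.01 μJ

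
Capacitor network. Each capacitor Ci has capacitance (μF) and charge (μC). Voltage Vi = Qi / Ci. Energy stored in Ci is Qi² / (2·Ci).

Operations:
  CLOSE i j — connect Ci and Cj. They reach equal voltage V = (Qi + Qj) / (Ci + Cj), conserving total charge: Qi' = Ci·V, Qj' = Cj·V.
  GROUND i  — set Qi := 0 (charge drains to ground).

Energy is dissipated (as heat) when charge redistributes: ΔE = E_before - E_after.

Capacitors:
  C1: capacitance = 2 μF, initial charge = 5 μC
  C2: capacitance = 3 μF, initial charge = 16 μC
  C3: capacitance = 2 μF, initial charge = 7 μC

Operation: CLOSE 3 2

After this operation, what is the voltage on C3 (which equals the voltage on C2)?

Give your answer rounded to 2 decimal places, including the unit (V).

Initial: C1(2μF, Q=5μC, V=2.50V), C2(3μF, Q=16μC, V=5.33V), C3(2μF, Q=7μC, V=3.50V)
Op 1: CLOSE 3-2: Q_total=23.00, C_total=5.00, V=4.60; Q3=9.20, Q2=13.80; dissipated=2.017

Answer: 4.60 V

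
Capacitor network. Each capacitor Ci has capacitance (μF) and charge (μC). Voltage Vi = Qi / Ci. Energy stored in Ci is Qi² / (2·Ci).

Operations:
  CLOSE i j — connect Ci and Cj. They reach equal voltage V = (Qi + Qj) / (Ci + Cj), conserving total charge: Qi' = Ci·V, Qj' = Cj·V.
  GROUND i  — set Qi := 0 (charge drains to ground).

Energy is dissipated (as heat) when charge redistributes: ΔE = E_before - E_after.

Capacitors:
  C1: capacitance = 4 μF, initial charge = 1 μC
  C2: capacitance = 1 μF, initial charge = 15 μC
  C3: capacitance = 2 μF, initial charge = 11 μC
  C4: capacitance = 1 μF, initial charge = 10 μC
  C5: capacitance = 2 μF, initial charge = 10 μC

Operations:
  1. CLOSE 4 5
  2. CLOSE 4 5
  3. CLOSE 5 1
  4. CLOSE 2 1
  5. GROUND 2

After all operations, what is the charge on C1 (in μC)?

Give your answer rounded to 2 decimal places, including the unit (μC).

Initial: C1(4μF, Q=1μC, V=0.25V), C2(1μF, Q=15μC, V=15.00V), C3(2μF, Q=11μC, V=5.50V), C4(1μF, Q=10μC, V=10.00V), C5(2μF, Q=10μC, V=5.00V)
Op 1: CLOSE 4-5: Q_total=20.00, C_total=3.00, V=6.67; Q4=6.67, Q5=13.33; dissipated=8.333
Op 2: CLOSE 4-5: Q_total=20.00, C_total=3.00, V=6.67; Q4=6.67, Q5=13.33; dissipated=0.000
Op 3: CLOSE 5-1: Q_total=14.33, C_total=6.00, V=2.39; Q5=4.78, Q1=9.56; dissipated=27.449
Op 4: CLOSE 2-1: Q_total=24.56, C_total=5.00, V=4.91; Q2=4.91, Q1=19.64; dissipated=63.616
Op 5: GROUND 2: Q2=0; energy lost=12.060
Final charges: Q1=19.64, Q2=0.00, Q3=11.00, Q4=6.67, Q5=4.78

Answer: 19.64 μC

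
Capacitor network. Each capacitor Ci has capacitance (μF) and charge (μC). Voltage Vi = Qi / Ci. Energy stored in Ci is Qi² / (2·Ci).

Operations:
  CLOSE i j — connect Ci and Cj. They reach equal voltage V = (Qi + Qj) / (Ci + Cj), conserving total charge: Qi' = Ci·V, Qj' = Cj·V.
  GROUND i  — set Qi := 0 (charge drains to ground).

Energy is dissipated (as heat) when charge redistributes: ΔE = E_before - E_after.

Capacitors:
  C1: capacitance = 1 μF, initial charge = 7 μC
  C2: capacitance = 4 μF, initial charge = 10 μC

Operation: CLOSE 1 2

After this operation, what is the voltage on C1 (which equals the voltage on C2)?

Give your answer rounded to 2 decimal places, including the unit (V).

Answer: 3.40 V

Derivation:
Initial: C1(1μF, Q=7μC, V=7.00V), C2(4μF, Q=10μC, V=2.50V)
Op 1: CLOSE 1-2: Q_total=17.00, C_total=5.00, V=3.40; Q1=3.40, Q2=13.60; dissipated=8.100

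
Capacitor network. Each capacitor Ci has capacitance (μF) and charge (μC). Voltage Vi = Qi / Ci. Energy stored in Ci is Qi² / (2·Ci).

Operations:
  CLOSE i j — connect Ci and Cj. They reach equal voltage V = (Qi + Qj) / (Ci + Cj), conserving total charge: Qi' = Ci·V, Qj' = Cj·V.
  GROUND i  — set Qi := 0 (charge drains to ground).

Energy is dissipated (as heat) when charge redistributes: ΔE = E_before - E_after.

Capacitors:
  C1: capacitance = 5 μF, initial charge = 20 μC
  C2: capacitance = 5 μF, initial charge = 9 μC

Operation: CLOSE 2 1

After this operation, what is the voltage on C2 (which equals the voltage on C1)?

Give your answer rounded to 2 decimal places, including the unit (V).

Answer: 2.90 V

Derivation:
Initial: C1(5μF, Q=20μC, V=4.00V), C2(5μF, Q=9μC, V=1.80V)
Op 1: CLOSE 2-1: Q_total=29.00, C_total=10.00, V=2.90; Q2=14.50, Q1=14.50; dissipated=6.050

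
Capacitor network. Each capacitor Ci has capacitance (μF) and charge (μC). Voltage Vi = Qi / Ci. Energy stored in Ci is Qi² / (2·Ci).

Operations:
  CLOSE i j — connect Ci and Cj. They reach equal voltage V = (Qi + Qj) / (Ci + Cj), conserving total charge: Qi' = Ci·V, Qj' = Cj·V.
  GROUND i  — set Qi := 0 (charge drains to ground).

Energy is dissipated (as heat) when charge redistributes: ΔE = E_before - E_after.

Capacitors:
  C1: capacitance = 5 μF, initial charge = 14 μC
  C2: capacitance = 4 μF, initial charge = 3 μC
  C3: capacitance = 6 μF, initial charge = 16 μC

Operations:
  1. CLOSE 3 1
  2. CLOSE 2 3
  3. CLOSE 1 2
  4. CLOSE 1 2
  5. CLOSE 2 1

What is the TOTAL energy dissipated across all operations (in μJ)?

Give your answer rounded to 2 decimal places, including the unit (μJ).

Answer: 5.41 μJ

Derivation:
Initial: C1(5μF, Q=14μC, V=2.80V), C2(4μF, Q=3μC, V=0.75V), C3(6μF, Q=16μC, V=2.67V)
Op 1: CLOSE 3-1: Q_total=30.00, C_total=11.00, V=2.73; Q3=16.36, Q1=13.64; dissipated=0.024
Op 2: CLOSE 2-3: Q_total=19.36, C_total=10.00, V=1.94; Q2=7.75, Q3=11.62; dissipated=4.692
Op 3: CLOSE 1-2: Q_total=21.38, C_total=9.00, V=2.38; Q1=11.88, Q2=9.50; dissipated=0.695
Op 4: CLOSE 1-2: Q_total=21.38, C_total=9.00, V=2.38; Q1=11.88, Q2=9.50; dissipated=0.000
Op 5: CLOSE 2-1: Q_total=21.38, C_total=9.00, V=2.38; Q2=9.50, Q1=11.88; dissipated=0.000
Total dissipated: 5.411 μJ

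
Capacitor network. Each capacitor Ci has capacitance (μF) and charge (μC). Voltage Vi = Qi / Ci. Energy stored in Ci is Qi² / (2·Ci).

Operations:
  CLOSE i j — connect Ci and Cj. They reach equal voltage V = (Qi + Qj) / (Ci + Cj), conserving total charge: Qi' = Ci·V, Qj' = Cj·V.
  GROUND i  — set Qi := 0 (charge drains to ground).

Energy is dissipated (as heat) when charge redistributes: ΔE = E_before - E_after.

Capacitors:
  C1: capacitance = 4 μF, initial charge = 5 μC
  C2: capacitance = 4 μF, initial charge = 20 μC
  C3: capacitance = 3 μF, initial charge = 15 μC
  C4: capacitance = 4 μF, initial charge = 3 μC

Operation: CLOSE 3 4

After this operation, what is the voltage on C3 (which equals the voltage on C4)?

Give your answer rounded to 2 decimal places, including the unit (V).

Answer: 2.57 V

Derivation:
Initial: C1(4μF, Q=5μC, V=1.25V), C2(4μF, Q=20μC, V=5.00V), C3(3μF, Q=15μC, V=5.00V), C4(4μF, Q=3μC, V=0.75V)
Op 1: CLOSE 3-4: Q_total=18.00, C_total=7.00, V=2.57; Q3=7.71, Q4=10.29; dissipated=15.482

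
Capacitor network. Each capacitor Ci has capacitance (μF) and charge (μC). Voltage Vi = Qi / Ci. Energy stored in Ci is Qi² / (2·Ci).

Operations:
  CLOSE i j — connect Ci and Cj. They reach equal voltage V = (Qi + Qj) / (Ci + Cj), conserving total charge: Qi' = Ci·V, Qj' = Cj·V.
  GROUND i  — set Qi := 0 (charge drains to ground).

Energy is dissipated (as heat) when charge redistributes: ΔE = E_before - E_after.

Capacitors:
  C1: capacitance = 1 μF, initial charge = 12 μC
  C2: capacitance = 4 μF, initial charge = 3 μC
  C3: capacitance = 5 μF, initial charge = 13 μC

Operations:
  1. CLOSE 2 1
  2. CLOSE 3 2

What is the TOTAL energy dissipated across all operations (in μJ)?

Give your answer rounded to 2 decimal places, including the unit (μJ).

Initial: C1(1μF, Q=12μC, V=12.00V), C2(4μF, Q=3μC, V=0.75V), C3(5μF, Q=13μC, V=2.60V)
Op 1: CLOSE 2-1: Q_total=15.00, C_total=5.00, V=3.00; Q2=12.00, Q1=3.00; dissipated=50.625
Op 2: CLOSE 3-2: Q_total=25.00, C_total=9.00, V=2.78; Q3=13.89, Q2=11.11; dissipated=0.178
Total dissipated: 50.803 μJ

Answer: 50.80 μJ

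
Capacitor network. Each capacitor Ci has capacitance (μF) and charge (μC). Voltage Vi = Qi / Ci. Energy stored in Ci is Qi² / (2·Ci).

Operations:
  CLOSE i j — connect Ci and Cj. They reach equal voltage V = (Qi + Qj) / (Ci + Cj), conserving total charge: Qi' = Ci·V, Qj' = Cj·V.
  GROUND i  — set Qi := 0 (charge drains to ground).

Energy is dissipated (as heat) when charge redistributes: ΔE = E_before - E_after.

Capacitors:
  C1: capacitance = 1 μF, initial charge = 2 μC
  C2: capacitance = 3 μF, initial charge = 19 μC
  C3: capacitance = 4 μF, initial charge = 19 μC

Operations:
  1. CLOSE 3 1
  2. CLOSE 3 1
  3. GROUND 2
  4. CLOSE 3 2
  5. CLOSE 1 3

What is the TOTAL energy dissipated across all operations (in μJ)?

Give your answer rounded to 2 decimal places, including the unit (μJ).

Answer: 79.61 μJ

Derivation:
Initial: C1(1μF, Q=2μC, V=2.00V), C2(3μF, Q=19μC, V=6.33V), C3(4μF, Q=19μC, V=4.75V)
Op 1: CLOSE 3-1: Q_total=21.00, C_total=5.00, V=4.20; Q3=16.80, Q1=4.20; dissipated=3.025
Op 2: CLOSE 3-1: Q_total=21.00, C_total=5.00, V=4.20; Q3=16.80, Q1=4.20; dissipated=0.000
Op 3: GROUND 2: Q2=0; energy lost=60.167
Op 4: CLOSE 3-2: Q_total=16.80, C_total=7.00, V=2.40; Q3=9.60, Q2=7.20; dissipated=15.120
Op 5: CLOSE 1-3: Q_total=13.80, C_total=5.00, V=2.76; Q1=2.76, Q3=11.04; dissipated=1.296
Total dissipated: 79.608 μJ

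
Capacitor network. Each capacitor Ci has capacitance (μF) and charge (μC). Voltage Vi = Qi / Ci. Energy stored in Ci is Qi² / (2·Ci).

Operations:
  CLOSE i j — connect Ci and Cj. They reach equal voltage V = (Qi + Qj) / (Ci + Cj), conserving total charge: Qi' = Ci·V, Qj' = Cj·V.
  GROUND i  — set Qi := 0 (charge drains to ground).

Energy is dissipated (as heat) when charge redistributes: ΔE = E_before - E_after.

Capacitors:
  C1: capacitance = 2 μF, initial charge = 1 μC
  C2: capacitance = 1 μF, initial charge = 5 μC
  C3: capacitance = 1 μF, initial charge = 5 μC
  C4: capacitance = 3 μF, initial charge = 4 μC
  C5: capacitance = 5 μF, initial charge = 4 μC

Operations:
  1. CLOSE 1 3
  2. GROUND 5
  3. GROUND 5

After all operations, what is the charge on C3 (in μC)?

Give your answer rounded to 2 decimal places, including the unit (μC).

Initial: C1(2μF, Q=1μC, V=0.50V), C2(1μF, Q=5μC, V=5.00V), C3(1μF, Q=5μC, V=5.00V), C4(3μF, Q=4μC, V=1.33V), C5(5μF, Q=4μC, V=0.80V)
Op 1: CLOSE 1-3: Q_total=6.00, C_total=3.00, V=2.00; Q1=4.00, Q3=2.00; dissipated=6.750
Op 2: GROUND 5: Q5=0; energy lost=1.600
Op 3: GROUND 5: Q5=0; energy lost=0.000
Final charges: Q1=4.00, Q2=5.00, Q3=2.00, Q4=4.00, Q5=0.00

Answer: 2.00 μC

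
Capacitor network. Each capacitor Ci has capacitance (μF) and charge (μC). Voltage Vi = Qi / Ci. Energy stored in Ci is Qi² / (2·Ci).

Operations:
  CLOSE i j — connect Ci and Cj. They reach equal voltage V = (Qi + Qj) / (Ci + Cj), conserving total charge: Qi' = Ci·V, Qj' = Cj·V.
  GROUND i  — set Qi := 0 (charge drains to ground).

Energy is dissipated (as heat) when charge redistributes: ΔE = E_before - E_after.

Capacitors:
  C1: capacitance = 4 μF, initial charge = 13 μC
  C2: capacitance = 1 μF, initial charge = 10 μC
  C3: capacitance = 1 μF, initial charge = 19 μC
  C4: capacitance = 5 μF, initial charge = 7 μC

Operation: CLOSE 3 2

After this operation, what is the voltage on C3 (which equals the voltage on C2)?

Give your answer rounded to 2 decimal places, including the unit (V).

Initial: C1(4μF, Q=13μC, V=3.25V), C2(1μF, Q=10μC, V=10.00V), C3(1μF, Q=19μC, V=19.00V), C4(5μF, Q=7μC, V=1.40V)
Op 1: CLOSE 3-2: Q_total=29.00, C_total=2.00, V=14.50; Q3=14.50, Q2=14.50; dissipated=20.250

Answer: 14.50 V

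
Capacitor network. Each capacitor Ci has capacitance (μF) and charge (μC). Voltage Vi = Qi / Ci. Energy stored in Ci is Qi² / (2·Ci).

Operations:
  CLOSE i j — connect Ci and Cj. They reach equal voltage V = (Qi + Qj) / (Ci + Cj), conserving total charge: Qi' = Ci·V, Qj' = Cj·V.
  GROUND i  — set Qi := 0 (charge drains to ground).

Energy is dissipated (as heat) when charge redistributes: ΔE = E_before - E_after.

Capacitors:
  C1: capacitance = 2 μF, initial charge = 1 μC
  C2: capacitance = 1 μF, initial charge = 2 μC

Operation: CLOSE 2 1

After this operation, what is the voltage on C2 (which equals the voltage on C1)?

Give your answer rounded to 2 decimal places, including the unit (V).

Initial: C1(2μF, Q=1μC, V=0.50V), C2(1μF, Q=2μC, V=2.00V)
Op 1: CLOSE 2-1: Q_total=3.00, C_total=3.00, V=1.00; Q2=1.00, Q1=2.00; dissipated=0.750

Answer: 1.00 V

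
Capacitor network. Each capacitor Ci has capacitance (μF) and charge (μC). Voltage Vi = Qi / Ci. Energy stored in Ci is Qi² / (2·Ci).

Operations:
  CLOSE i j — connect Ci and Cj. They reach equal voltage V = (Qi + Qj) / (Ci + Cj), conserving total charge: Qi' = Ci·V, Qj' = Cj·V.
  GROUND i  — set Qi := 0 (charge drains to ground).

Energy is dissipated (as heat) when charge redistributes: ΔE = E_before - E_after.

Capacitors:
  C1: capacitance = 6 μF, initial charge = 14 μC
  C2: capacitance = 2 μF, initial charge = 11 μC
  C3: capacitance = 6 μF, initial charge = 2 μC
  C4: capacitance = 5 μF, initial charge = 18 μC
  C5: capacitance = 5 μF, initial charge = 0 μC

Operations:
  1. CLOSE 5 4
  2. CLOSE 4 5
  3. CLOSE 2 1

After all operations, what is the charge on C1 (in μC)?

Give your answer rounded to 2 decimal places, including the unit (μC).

Answer: 18.75 μC

Derivation:
Initial: C1(6μF, Q=14μC, V=2.33V), C2(2μF, Q=11μC, V=5.50V), C3(6μF, Q=2μC, V=0.33V), C4(5μF, Q=18μC, V=3.60V), C5(5μF, Q=0μC, V=0.00V)
Op 1: CLOSE 5-4: Q_total=18.00, C_total=10.00, V=1.80; Q5=9.00, Q4=9.00; dissipated=16.200
Op 2: CLOSE 4-5: Q_total=18.00, C_total=10.00, V=1.80; Q4=9.00, Q5=9.00; dissipated=0.000
Op 3: CLOSE 2-1: Q_total=25.00, C_total=8.00, V=3.12; Q2=6.25, Q1=18.75; dissipated=7.521
Final charges: Q1=18.75, Q2=6.25, Q3=2.00, Q4=9.00, Q5=9.00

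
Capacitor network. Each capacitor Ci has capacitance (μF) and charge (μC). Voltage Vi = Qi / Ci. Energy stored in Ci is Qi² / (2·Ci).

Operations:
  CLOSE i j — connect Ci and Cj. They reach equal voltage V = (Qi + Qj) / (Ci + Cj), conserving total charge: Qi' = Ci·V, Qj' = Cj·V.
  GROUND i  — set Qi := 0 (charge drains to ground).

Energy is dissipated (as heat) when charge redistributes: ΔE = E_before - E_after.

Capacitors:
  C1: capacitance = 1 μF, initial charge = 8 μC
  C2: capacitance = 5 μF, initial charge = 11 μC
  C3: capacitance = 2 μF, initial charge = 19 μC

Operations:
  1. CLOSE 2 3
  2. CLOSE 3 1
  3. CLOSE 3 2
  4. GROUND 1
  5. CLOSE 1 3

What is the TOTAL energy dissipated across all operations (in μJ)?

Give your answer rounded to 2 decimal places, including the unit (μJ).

Initial: C1(1μF, Q=8μC, V=8.00V), C2(5μF, Q=11μC, V=2.20V), C3(2μF, Q=19μC, V=9.50V)
Op 1: CLOSE 2-3: Q_total=30.00, C_total=7.00, V=4.29; Q2=21.43, Q3=8.57; dissipated=38.064
Op 2: CLOSE 3-1: Q_total=16.57, C_total=3.00, V=5.52; Q3=11.05, Q1=5.52; dissipated=4.599
Op 3: CLOSE 3-2: Q_total=32.48, C_total=7.00, V=4.64; Q3=9.28, Q2=23.20; dissipated=1.095
Op 4: GROUND 1: Q1=0; energy lost=15.256
Op 5: CLOSE 1-3: Q_total=9.28, C_total=3.00, V=3.09; Q1=3.09, Q3=6.19; dissipated=7.175
Total dissipated: 66.189 μJ

Answer: 66.19 μJ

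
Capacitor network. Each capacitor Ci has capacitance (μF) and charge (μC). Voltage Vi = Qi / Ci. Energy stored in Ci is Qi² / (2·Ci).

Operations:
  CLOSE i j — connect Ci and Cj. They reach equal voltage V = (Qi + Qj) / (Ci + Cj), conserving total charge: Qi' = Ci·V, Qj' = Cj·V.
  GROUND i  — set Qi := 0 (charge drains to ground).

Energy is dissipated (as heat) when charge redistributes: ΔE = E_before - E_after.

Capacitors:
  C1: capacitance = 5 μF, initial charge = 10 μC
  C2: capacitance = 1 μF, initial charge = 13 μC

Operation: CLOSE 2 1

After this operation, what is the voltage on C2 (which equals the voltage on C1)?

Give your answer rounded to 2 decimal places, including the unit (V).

Initial: C1(5μF, Q=10μC, V=2.00V), C2(1μF, Q=13μC, V=13.00V)
Op 1: CLOSE 2-1: Q_total=23.00, C_total=6.00, V=3.83; Q2=3.83, Q1=19.17; dissipated=50.417

Answer: 3.83 V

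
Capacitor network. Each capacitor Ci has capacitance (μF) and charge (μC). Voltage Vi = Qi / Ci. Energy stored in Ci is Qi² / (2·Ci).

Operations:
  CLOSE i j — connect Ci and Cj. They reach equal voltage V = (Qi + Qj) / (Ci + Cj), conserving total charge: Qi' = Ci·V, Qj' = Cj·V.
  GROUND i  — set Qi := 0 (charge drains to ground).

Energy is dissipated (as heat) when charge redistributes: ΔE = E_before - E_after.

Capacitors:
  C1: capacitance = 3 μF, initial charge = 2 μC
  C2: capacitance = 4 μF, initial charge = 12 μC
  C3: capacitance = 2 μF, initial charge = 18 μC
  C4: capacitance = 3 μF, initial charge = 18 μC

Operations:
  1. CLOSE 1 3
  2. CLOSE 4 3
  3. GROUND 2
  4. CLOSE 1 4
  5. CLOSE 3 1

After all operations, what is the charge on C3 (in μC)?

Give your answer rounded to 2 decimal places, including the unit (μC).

Initial: C1(3μF, Q=2μC, V=0.67V), C2(4μF, Q=12μC, V=3.00V), C3(2μF, Q=18μC, V=9.00V), C4(3μF, Q=18μC, V=6.00V)
Op 1: CLOSE 1-3: Q_total=20.00, C_total=5.00, V=4.00; Q1=12.00, Q3=8.00; dissipated=41.667
Op 2: CLOSE 4-3: Q_total=26.00, C_total=5.00, V=5.20; Q4=15.60, Q3=10.40; dissipated=2.400
Op 3: GROUND 2: Q2=0; energy lost=18.000
Op 4: CLOSE 1-4: Q_total=27.60, C_total=6.00, V=4.60; Q1=13.80, Q4=13.80; dissipated=1.080
Op 5: CLOSE 3-1: Q_total=24.20, C_total=5.00, V=4.84; Q3=9.68, Q1=14.52; dissipated=0.216
Final charges: Q1=14.52, Q2=0.00, Q3=9.68, Q4=13.80

Answer: 9.68 μC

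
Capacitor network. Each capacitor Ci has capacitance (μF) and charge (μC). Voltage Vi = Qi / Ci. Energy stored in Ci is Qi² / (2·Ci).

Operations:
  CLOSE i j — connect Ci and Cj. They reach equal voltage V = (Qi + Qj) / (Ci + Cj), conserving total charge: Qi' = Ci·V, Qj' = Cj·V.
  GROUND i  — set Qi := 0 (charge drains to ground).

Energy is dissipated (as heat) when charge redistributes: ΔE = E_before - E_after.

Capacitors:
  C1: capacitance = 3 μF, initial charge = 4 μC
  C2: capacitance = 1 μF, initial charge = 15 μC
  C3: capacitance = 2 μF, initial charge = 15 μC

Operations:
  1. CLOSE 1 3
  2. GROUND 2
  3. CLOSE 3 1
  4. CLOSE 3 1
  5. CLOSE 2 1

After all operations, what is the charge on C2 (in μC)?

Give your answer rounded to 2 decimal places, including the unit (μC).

Initial: C1(3μF, Q=4μC, V=1.33V), C2(1μF, Q=15μC, V=15.00V), C3(2μF, Q=15μC, V=7.50V)
Op 1: CLOSE 1-3: Q_total=19.00, C_total=5.00, V=3.80; Q1=11.40, Q3=7.60; dissipated=22.817
Op 2: GROUND 2: Q2=0; energy lost=112.500
Op 3: CLOSE 3-1: Q_total=19.00, C_total=5.00, V=3.80; Q3=7.60, Q1=11.40; dissipated=0.000
Op 4: CLOSE 3-1: Q_total=19.00, C_total=5.00, V=3.80; Q3=7.60, Q1=11.40; dissipated=0.000
Op 5: CLOSE 2-1: Q_total=11.40, C_total=4.00, V=2.85; Q2=2.85, Q1=8.55; dissipated=5.415
Final charges: Q1=8.55, Q2=2.85, Q3=7.60

Answer: 2.85 μC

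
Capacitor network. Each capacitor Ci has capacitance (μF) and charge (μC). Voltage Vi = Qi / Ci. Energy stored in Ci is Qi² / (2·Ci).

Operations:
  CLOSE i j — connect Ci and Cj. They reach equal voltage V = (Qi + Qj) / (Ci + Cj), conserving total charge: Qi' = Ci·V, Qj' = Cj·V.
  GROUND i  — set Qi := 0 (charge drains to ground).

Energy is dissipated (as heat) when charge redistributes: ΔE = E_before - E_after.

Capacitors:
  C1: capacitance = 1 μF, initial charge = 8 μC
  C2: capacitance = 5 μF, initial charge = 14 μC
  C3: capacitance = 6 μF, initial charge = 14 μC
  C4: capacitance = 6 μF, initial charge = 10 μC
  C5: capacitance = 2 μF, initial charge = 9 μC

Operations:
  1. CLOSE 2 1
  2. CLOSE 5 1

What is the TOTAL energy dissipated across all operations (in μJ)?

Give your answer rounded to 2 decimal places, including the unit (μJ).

Initial: C1(1μF, Q=8μC, V=8.00V), C2(5μF, Q=14μC, V=2.80V), C3(6μF, Q=14μC, V=2.33V), C4(6μF, Q=10μC, V=1.67V), C5(2μF, Q=9μC, V=4.50V)
Op 1: CLOSE 2-1: Q_total=22.00, C_total=6.00, V=3.67; Q2=18.33, Q1=3.67; dissipated=11.267
Op 2: CLOSE 5-1: Q_total=12.67, C_total=3.00, V=4.22; Q5=8.44, Q1=4.22; dissipated=0.231
Total dissipated: 11.498 μJ

Answer: 11.50 μJ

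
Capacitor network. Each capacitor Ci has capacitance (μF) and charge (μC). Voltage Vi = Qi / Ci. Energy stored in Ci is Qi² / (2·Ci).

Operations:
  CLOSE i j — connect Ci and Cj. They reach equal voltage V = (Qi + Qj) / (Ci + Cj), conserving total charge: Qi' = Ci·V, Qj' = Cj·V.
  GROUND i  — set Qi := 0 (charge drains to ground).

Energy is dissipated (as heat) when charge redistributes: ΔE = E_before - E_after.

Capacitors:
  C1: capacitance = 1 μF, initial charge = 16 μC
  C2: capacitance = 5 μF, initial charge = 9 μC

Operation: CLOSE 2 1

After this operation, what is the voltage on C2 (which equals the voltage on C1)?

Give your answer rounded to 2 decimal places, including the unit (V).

Answer: 4.17 V

Derivation:
Initial: C1(1μF, Q=16μC, V=16.00V), C2(5μF, Q=9μC, V=1.80V)
Op 1: CLOSE 2-1: Q_total=25.00, C_total=6.00, V=4.17; Q2=20.83, Q1=4.17; dissipated=84.017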